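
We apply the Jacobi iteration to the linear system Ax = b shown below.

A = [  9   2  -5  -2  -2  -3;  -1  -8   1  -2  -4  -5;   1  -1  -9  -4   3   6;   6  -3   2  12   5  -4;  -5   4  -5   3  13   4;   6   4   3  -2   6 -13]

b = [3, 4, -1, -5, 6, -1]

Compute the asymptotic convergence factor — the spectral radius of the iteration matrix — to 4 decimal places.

1.1517

Write A = D+L+U with D = diag(9, -8, -9, 12, 13, -13).
Jacobi T = -D⁻¹(L+U): T[1,5] = -(-5)/(-8) = -0.6250; T[1,1] = 0.
  T[0,:] = [+0.0000  -0.2222  +0.5556  +0.2222  +0.2222  +0.3333]
  T[1,:] = [-0.1250  +0.0000  +0.1250  -0.2500  -0.5000  -0.6250]
  T[2,:] = [+0.1111  -0.1111  +0.0000  -0.4444  +0.3333  +0.6667]
  T[3,:] = [-0.5000  +0.2500  -0.1667  +0.0000  -0.4167  +0.3333]
  T[4,:] = [+0.3846  -0.3077  +0.3846  -0.2308  +0.0000  -0.3077]
  T[5,:] = [+0.4615  +0.3077  +0.2308  -0.1538  +0.4615  +0.0000]
eigenvalue magnitudes: 1.1517, 0.7763, 0.7763, 0.3919, 0.3919, 0.2220.
ρ = 1.1517; 1.1517 > 1: divergent.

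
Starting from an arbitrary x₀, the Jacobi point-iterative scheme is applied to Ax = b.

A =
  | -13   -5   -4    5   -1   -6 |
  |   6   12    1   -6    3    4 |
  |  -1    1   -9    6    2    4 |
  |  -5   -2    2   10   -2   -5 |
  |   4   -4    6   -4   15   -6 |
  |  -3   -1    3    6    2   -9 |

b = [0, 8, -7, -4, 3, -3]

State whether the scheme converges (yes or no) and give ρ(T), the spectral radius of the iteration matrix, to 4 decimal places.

Write A = D+L+U with D = diag(-13, 12, -9, 10, 15, -9).
T_J = -D⁻¹(L+U): T[0,1] = -(-5)/(-13) = -0.3846; T[0,0] = 0.
  T[0,:] = [+0.0000  -0.3846  -0.3077  +0.3846  -0.0769  -0.4615]
  T[1,:] = [-0.5000  +0.0000  -0.0833  +0.5000  -0.2500  -0.3333]
  T[2,:] = [-0.1111  +0.1111  +0.0000  +0.6667  +0.2222  +0.4444]
  T[3,:] = [+0.5000  +0.2000  -0.2000  +0.0000  +0.2000  +0.5000]
  T[4,:] = [-0.2667  +0.2667  -0.4000  +0.2667  +0.0000  +0.4000]
  T[5,:] = [-0.3333  -0.1111  +0.3333  +0.6667  +0.2222  +0.0000]
|roots of det(T-λI)|: 1.1925, 0.5558, 0.5558, 0.2478, 0.2073, 0.2073.
ρ(T) = max|λ| = 1.1925; 1.1925 > 1 ⇒ diverges.

no, ρ = 1.1925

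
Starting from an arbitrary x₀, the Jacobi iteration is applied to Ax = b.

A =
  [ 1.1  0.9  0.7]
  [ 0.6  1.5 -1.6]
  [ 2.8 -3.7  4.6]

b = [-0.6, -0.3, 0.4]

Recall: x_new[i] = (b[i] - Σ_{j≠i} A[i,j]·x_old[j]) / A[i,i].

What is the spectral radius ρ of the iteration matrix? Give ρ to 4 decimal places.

1.4431

Split A = D + L + U, D = diag(1.1, 1.5, 4.6).
T_J = -D⁻¹(L+U): T[0,1] = -(0.9)/(1.1) = -0.8182; T[0,0] = 0.
  T[0,:] = [+0.0000, -0.8182, -0.6364]
  T[1,:] = [-0.4000, +0.0000, +1.0667]
  T[2,:] = [-0.6087, +0.8043, +0.0000]
|roots of det(T-λI)|: 1.4431, 0.8248, 0.6183.
spectral radius ρ = 1.4431; 1.4431 > 1: divergent.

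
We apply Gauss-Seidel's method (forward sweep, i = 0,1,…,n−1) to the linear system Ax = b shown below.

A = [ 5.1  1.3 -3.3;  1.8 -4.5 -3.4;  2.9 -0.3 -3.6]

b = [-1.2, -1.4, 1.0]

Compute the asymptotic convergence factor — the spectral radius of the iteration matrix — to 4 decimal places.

0.6866

Diagonal D = diag(5.1, -4.5, -3.6); L, U strict lower/upper.
GS T = -(D+L)⁻¹U: row 0 first, T[0,1] = -(1.3)/(5.1) = -0.2549; later rows by forward substitution.
  T[0,:] = [+0.0000, -0.2549, +0.6471]
  T[1,:] = [+0.0000, -0.1020, -0.4967]
  T[2,:] = [+0.0000, -0.1968, +0.5626]
|λ(T)| sorted: 0.6866, 0.2260, 0.0000.
spectral radius ρ = 0.6866; 0.6866 < 1: convergent.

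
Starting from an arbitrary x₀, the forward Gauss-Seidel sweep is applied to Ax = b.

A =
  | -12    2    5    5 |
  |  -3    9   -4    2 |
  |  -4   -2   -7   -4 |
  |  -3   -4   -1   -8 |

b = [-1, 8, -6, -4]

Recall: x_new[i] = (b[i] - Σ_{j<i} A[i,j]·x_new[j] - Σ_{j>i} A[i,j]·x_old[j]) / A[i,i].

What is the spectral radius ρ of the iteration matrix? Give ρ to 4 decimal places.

A = D + L + U where D = diag(-12, 9, -7, -8).
Gauss-Seidel: T = -(D+L)⁻¹U, row 0 first, T[0,2] = -(5)/(-12) = +0.4167; later rows by forward substitution.
  T[0,:] = [+0.0000, +0.1667, +0.4167, +0.4167]
  T[1,:] = [+0.0000, +0.0556, +0.5833, -0.0833]
  T[2,:] = [+0.0000, -0.1111, -0.4048, -0.7857]
  T[3,:] = [+0.0000, -0.0764, -0.3973, -0.0164]
|λ(T)| sorted: 0.7135, 0.4031, 0.0552, 0.0000.
ρ = 0.7135; 0.7135 < 1: convergent.

0.7135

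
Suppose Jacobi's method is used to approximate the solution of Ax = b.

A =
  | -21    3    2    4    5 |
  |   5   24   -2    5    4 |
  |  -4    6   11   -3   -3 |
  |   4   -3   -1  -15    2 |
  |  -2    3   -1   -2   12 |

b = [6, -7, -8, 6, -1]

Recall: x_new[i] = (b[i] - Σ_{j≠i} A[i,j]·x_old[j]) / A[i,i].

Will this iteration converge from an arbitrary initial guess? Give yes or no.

A = D + L + U where D = diag(-21, 24, 11, -15, 12).
T_J = -D⁻¹(L+U): T[1,2] = -(-2)/(24) = +0.0833; T[1,1] = 0.
  T[0,:] = [+0.0000, +0.1429, +0.0952, +0.1905, +0.2381]
  T[1,:] = [-0.2083, +0.0000, +0.0833, -0.2083, -0.1667]
  T[2,:] = [+0.3636, -0.5455, +0.0000, +0.2727, +0.2727]
  T[3,:] = [+0.2667, -0.2000, -0.0667, +0.0000, +0.1333]
  T[4,:] = [+0.1667, -0.2500, +0.0833, +0.1667, +0.0000]
eigenvalue magnitudes: 0.5474, 0.2249, 0.2029, 0.2029, 0.1662.
ρ = 0.5474; 0.5474 < 1 ⇒ converges.

yes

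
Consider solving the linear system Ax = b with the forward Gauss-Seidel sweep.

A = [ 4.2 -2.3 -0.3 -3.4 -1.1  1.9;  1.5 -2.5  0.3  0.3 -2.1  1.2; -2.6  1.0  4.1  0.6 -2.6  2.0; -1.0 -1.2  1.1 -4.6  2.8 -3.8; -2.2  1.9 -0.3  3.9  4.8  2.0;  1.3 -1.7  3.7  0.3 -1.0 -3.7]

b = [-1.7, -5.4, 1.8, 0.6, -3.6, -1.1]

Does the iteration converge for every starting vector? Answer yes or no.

A = D + L + U where D = diag(4.2, -2.5, 4.1, -4.6, 4.8, -3.7).
Gauss-Seidel: T = -(D+L)⁻¹U, row 0 first, T[0,3] = -(-3.4)/(4.2) = +0.8095; later rows by forward substitution.
  T[0,:] = [+0.0000 +0.5476 +0.0714 +0.8095 +0.2619 -0.4524]
  T[1,:] = [+0.0000 +0.3286 +0.1629 +0.6057 -0.6829 +0.2086]
  T[2,:] = [+0.0000 +0.2671 +0.0056 +0.2193 +0.9668 -0.8256]
  T[3,:] = [+0.0000 -0.1409 -0.0567 -0.2816 +0.9611 -0.9796]
  T[4,:] = [+0.0000 +0.2521 +0.0147 +0.3737 -0.3301 +0.0377]
  T[5,:] = [+0.0000 +0.2290 -0.0527 +0.1016 +1.5397 -1.1699]
|roots of det(T-λI)|: 1.5477, 0.4250, 0.4250, 0.0738, 0.0415, 0.0000.
spectral radius ρ = 1.5477; 1.5477 > 1 ⇒ diverges.

no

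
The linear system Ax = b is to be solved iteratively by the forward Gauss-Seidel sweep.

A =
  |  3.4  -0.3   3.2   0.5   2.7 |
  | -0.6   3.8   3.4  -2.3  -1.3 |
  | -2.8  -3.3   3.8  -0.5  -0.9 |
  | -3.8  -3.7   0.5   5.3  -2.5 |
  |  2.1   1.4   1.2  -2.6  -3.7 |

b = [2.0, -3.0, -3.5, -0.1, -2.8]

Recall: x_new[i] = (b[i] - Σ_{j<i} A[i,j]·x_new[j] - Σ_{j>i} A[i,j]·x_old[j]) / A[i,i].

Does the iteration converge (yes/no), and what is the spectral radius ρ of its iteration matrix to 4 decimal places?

no, ρ = 1.2445

A = D + L + U where D = diag(3.4, 3.8, 3.8, 5.3, -3.7).
Gauss-Seidel: T = -(D+L)⁻¹U, row 0 first, T[0,3] = -(0.5)/(3.4) = -0.1471; later rows by forward substitution.
  T[0,:] = [+0.0000 +0.0882 -0.9412 -0.1471 -0.7941]
  T[1,:] = [+0.0000 +0.0139 -1.0433 +0.5820 +0.2167]
  T[2,:] = [+0.0000 +0.0771 -1.5996 +0.5287 -0.1601]
  T[3,:] = [+0.0000 +0.0657 -1.2523 +0.2510 +0.0687]
  T[4,:] = [+0.0000 +0.0342 -0.5678 +0.1318 -0.4689]
|λ(T)| sorted: 1.2445, 0.3066, 0.3066, 0.0238, 0.0000.
spectral radius ρ = 1.2445; 1.2445 > 1, so it fails to converge.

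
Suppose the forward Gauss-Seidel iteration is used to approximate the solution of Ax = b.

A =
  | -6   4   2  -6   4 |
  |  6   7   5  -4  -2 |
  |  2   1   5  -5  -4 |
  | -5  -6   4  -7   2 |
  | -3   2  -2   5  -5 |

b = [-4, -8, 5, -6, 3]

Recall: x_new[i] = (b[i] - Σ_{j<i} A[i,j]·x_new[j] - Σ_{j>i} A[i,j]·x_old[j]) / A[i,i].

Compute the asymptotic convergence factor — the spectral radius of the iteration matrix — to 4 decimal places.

1.1993

Let D = diag(-6, 7, 5, -7, -5); L, U the strict triangles.
Gauss-Seidel: T = -(D+L)⁻¹U, row 0 first, T[0,2] = -(2)/(-6) = +0.3333; later rows by forward substitution.
  T[0,:] = [+0.0000 +0.6667 +0.3333 -1.0000 +0.6667]
  T[1,:] = [+0.0000 -0.5714 -1.0000 +1.4286 -0.2857]
  T[2,:] = [+0.0000 -0.1524 +0.0667 +1.1143 +0.5905]
  T[3,:] = [+0.0000 -0.0735 +0.6571 +0.1265 +0.3918]
  T[4,:] = [+0.0000 -0.6411 +0.0305 +0.8522 -0.3586]
moduli |λ_i(T)| = 1.1993, 0.9489, 0.9489, 0.0756, 0.0000.
ρ = 1.1993; 1.1993 > 1 ⇒ diverges.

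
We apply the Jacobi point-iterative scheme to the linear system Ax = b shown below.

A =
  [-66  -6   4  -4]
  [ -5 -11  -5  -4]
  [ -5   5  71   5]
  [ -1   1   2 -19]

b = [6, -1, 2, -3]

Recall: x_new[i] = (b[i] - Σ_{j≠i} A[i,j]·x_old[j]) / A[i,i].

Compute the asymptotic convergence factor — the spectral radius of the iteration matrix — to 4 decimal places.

A = D + L + U where D = diag(-66, -11, 71, -19).
T_J = -D⁻¹(L+U): T[3,0] = -(-1)/(-19) = -0.0526; T[3,3] = 0.
  T[0,:] = [+0.0000, -0.0909, +0.0606, -0.0606]
  T[1,:] = [-0.4545, +0.0000, -0.4545, -0.3636]
  T[2,:] = [+0.0704, -0.0704, +0.0000, -0.0704]
  T[3,:] = [-0.0526, +0.0526, +0.1053, +0.0000]
eigenvalue magnitudes: 0.3000, 0.1515, 0.1151, 0.1151.
ρ(T) = max|λ| = 0.3000; 0.3000 < 1 ⇒ converges.

0.3000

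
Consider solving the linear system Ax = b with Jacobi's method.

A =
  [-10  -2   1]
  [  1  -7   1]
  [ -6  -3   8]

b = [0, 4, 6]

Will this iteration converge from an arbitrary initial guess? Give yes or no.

A = D + L + U where D = diag(-10, -7, 8).
Jacobi T = -D⁻¹(L+U): T[1,0] = -(1)/(-7) = +0.1429; T[1,1] = 0.
  T[0,:] = [+0.0000 -0.2000 +0.1000]
  T[1,:] = [+0.1429 +0.0000 +0.1429]
  T[2,:] = [+0.7500 +0.3750 +0.0000]
|λ(T)| sorted: 0.3776, 0.2063, 0.2063.
ρ(T) = max|λ| = 0.3776; 0.3776 < 1: convergent.

yes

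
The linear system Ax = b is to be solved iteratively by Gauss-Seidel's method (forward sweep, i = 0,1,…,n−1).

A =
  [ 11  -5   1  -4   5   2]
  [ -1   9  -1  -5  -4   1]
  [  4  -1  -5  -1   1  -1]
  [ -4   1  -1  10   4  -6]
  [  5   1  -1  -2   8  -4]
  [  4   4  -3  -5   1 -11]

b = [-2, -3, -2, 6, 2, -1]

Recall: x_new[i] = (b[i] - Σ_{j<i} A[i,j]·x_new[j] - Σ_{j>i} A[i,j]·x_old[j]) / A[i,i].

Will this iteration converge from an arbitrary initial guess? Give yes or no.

yes

A = D + L + U where D = diag(11, 9, -5, 10, 8, -11).
Gauss-Seidel: T = -(D+L)⁻¹U, row 0 first, T[0,5] = -(2)/(11) = -0.1818; later rows by forward substitution.
  T[0,:] = [+0.0000  +0.4545  -0.0909  +0.3636  -0.4545  -0.1818]
  T[1,:] = [+0.0000  +0.0505  +0.1010  +0.5960  +0.3939  -0.1313]
  T[2,:] = [+0.0000  +0.3535  -0.0929  -0.0283  -0.2424  -0.3192]
  T[3,:] = [+0.0000  +0.2121  -0.0558  +0.0830  -0.6455  +0.5085]
  T[4,:] = [+0.0000  -0.1932  +0.0186  -0.2845  +0.0432  +0.7173]
  T[5,:] = [+0.0000  -0.0267  +0.0561  +0.2930  +0.3414  -0.1927]
|roots of det(T-λI)|: 0.9368, 0.6272, 0.2565, 0.1032, 0.0473, 0.0000.
ρ = 0.9368; 0.9368 < 1, so it converges for any x₀.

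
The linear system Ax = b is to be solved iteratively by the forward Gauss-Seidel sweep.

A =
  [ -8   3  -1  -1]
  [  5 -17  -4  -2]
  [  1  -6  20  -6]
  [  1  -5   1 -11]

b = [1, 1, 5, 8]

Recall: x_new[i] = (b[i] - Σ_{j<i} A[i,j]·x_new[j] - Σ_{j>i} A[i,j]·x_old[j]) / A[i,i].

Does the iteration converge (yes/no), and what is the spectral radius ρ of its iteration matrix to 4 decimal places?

Write A = D+L+U with D = diag(-8, -17, 20, -11).
T_GS = -(D+L)⁻¹U: row 0 first, T[0,3] = -(-1)/(-8) = -0.1250; later rows by forward substitution.
  T[0,:] = [+0.0000  +0.3750  -0.1250  -0.1250]
  T[1,:] = [+0.0000  +0.1103  -0.2721  -0.1544]
  T[2,:] = [+0.0000  +0.0143  -0.0754  +0.2599]
  T[3,:] = [+0.0000  -0.0147  +0.1054  +0.0825]
|roots of det(T-λI)|: 0.2112, 0.1635, 0.0697, 0.0000.
spectral radius ρ = 0.2112; 0.2112 < 1 ⇒ converges.

yes, ρ = 0.2112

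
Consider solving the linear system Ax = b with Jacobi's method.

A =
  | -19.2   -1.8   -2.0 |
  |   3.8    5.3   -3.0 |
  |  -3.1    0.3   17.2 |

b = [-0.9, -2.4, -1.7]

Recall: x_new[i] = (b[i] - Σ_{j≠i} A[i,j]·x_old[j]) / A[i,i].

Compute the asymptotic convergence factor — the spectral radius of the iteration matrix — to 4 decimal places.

0.2785

Let D = diag(-19.2, 5.3, 17.2); L, U the strict triangles.
Jacobi: T = -D⁻¹(L+U), T[0,1] = -(-1.8)/(-19.2) = -0.0938; T[0,0] = 0.
  T[0,:] = [+0.0000, -0.0938, -0.1042]
  T[1,:] = [-0.7170, +0.0000, +0.5660]
  T[2,:] = [+0.1802, -0.0174, +0.0000]
|λ(T)| sorted: 0.2785, 0.1975, 0.1975.
ρ = 0.2785; 0.2785 < 1: convergent.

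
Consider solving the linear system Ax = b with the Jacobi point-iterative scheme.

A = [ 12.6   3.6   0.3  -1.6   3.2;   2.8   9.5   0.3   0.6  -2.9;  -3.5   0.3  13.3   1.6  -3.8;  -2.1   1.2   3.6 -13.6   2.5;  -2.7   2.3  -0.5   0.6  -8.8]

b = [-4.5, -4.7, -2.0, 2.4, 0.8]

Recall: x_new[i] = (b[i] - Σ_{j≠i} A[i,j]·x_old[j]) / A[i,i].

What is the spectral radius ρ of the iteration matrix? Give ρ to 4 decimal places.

0.5376

Let D = diag(12.6, 9.5, 13.3, -13.6, -8.8); L, U the strict triangles.
Jacobi T = -D⁻¹(L+U): T[0,4] = -(3.2)/(12.6) = -0.2540; T[0,0] = 0.
  T[0,:] = [+0.0000  -0.2857  -0.0238  +0.1270  -0.2540]
  T[1,:] = [-0.2947  +0.0000  -0.0316  -0.0632  +0.3053]
  T[2,:] = [+0.2632  -0.0226  +0.0000  -0.1203  +0.2857]
  T[3,:] = [-0.1544  +0.0882  +0.2647  +0.0000  +0.1838]
  T[4,:] = [-0.3068  +0.2614  -0.0568  +0.0682  +0.0000]
eigenvalue magnitudes: 0.5376, 0.2904, 0.2743, 0.2743, 0.0976.
spectral radius ρ = 0.5376; 0.5376 < 1 ⇒ converges.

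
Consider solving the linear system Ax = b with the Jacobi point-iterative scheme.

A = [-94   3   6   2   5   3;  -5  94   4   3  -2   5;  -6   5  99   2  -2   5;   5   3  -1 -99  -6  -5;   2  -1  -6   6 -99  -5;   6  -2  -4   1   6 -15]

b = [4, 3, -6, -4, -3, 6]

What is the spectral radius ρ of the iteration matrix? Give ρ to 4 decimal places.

0.2202

Split A = D + L + U, D = diag(-94, 94, 99, -99, -99, -15).
Jacobi: T = -D⁻¹(L+U), T[1,3] = -(3)/(94) = -0.0319; T[1,1] = 0.
  T[0,:] = [+0.0000, +0.0319, +0.0638, +0.0213, +0.0532, +0.0319]
  T[1,:] = [+0.0532, +0.0000, -0.0426, -0.0319, +0.0213, -0.0532]
  T[2,:] = [+0.0606, -0.0505, +0.0000, -0.0202, +0.0202, -0.0505]
  T[3,:] = [+0.0505, +0.0303, -0.0101, +0.0000, -0.0606, -0.0505]
  T[4,:] = [+0.0202, -0.0101, -0.0606, +0.0606, +0.0000, -0.0505]
  T[5,:] = [+0.4000, -0.1333, -0.2667, +0.0667, +0.4000, +0.0000]
|λ(T)| sorted: 0.2202, 0.1241, 0.1241, 0.0780, 0.0780, 0.0529.
spectral radius ρ = 0.2202; 0.2202 < 1: convergent.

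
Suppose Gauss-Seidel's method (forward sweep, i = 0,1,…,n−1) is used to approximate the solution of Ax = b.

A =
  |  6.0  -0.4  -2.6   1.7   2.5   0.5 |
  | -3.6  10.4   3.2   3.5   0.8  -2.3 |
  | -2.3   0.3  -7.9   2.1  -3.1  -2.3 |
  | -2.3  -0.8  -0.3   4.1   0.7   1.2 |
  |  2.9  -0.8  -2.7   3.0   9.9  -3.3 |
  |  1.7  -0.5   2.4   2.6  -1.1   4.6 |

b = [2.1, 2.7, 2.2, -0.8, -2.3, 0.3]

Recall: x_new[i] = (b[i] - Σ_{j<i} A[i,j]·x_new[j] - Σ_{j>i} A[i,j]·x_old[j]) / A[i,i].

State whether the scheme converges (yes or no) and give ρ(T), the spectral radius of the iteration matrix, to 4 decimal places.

Let D = diag(6, 10.4, -7.9, 4.1, 9.9, 4.6); L, U the strict triangles.
Gauss-Seidel: T = -(D+L)⁻¹U, row 0 first, T[0,2] = -(-2.6)/(6) = +0.4333; later rows by forward substitution.
  T[0,:] = [+0.0000 +0.0667 +0.4333 -0.2833 -0.4167 -0.0833]
  T[1,:] = [+0.0000 +0.0231 -0.1577 -0.4346 -0.2212 +0.1923]
  T[2,:] = [+0.0000 -0.0185 -0.1321 +0.3318 -0.2795 -0.2596]
  T[3,:] = [+0.0000 +0.0405 +0.2027 -0.2195 -0.4681 -0.3209]
  T[4,:] = [+0.0000 -0.0350 -0.2371 +0.2049 +0.1698 +0.3997]
  T[5,:] = [+0.0000 -0.0437 -0.2796 +0.0574 +0.5809 +0.4641]
eigenvalue magnitudes: 0.8976, 0.2281, 0.2281, 0.1604, 0.0153, 0.0000.
ρ = 0.8976; 0.8976 < 1: convergent.

yes, ρ = 0.8976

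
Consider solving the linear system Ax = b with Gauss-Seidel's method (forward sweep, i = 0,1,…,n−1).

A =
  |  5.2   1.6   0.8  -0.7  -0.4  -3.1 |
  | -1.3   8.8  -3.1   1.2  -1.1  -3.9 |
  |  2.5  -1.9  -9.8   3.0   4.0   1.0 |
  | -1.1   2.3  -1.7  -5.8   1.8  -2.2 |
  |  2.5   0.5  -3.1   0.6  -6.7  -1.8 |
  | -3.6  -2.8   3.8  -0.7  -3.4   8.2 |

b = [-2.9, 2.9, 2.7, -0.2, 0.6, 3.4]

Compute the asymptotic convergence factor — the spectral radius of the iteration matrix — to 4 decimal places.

A = D + L + U where D = diag(5.2, 8.8, -9.8, -5.8, -6.7, 8.2).
T_GS = -(D+L)⁻¹U: row 0 first, T[0,3] = -(-0.7)/(5.2) = +0.1346; later rows by forward substitution.
  T[0,:] = [+0.0000, -0.3077, -0.1538, +0.1346, +0.0769, +0.5962]
  T[1,:] = [+0.0000, -0.0455, +0.3295, -0.1165, +0.1364, +0.5312]
  T[2,:] = [+0.0000, -0.0697, -0.1031, +0.3630, +0.4013, +0.1511]
  T[3,:] = [+0.0000, +0.0608, +0.1901, -0.1781, +0.2322, -0.3260]
  T[4,:] = [+0.0000, -0.0805, +0.0319, -0.1424, -0.1260, -0.1057]
  T[5,:] = [+0.0000, -0.1465, +0.1222, -0.2232, -0.1381, +0.3014]
eigenvalue magnitudes: 0.5365, 0.3069, 0.3069, 0.2954, 0.0813, 0.0000.
ρ = 0.5365; 0.5365 < 1: convergent.

0.5365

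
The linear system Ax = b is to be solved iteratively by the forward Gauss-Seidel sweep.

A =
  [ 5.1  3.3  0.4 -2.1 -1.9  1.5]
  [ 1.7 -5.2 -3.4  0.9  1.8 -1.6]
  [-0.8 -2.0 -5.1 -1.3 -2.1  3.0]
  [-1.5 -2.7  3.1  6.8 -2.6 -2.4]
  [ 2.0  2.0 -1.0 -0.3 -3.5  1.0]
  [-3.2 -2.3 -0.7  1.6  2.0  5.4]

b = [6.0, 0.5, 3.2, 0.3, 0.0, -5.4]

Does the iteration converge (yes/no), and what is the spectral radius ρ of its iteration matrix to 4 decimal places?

A = D + L + U where D = diag(5.1, -5.2, -5.1, 6.8, -3.5, 5.4).
GS T = -(D+L)⁻¹U: row 0 first, T[0,3] = -(-2.1)/(5.1) = +0.4118; later rows by forward substitution.
  T[0,:] = [+0.0000, -0.6471, -0.0784, +0.4118, +0.3725, -0.2941]
  T[1,:] = [+0.0000, -0.2115, -0.6795, +0.3077, +0.4679, -0.4038]
  T[2,:] = [+0.0000, +0.1845, +0.2788, -0.4402, -0.6537, +0.7927]
  T[3,:] = [+0.0000, -0.3108, -0.4142, +0.4137, +0.9484, -0.2337]
  T[4,:] = [+0.0000, -0.5167, -0.4772, +0.5014, +0.5858, -0.3196]
  T[5,:] = [+0.0000, -0.1662, -0.0003, +0.0097, -0.1626, -0.0559]
|λ(T)| sorted: 1.2815, 0.4253, 0.4017, 0.4017, 0.0794, 0.0000.
ρ = 1.2815; 1.2815 > 1: divergent.

no, ρ = 1.2815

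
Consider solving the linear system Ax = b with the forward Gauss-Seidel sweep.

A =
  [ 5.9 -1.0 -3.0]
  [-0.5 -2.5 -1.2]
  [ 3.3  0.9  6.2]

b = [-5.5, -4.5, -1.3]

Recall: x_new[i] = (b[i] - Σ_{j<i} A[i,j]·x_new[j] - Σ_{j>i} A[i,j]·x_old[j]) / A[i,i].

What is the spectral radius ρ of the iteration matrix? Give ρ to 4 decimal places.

0.3454

Write A = D+L+U with D = diag(5.9, -2.5, 6.2).
GS T = -(D+L)⁻¹U: row 0 first, T[0,1] = -(-1)/(5.9) = +0.1695; later rows by forward substitution.
  T[0,:] = [+0.0000, +0.1695, +0.5085]
  T[1,:] = [+0.0000, -0.0339, -0.5817]
  T[2,:] = [+0.0000, -0.0853, -0.1862]
|λ(T)| sorted: 0.3454, 0.1254, 0.0000.
ρ = 0.3454; 0.3454 < 1: convergent.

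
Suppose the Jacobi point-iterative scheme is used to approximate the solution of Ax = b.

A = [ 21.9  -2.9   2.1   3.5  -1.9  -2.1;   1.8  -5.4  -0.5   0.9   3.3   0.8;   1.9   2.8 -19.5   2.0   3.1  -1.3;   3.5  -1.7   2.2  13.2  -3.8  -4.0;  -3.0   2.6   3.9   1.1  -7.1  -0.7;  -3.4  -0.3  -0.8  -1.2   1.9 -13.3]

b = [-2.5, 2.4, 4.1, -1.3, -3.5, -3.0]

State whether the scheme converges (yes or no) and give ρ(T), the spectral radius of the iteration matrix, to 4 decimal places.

A = D + L + U where D = diag(21.9, -5.4, -19.5, 13.2, -7.1, -13.3).
Jacobi: T = -D⁻¹(L+U), T[5,4] = -(1.9)/(-13.3) = +0.1429; T[5,5] = 0.
  T[0,:] = [+0.0000, +0.1324, -0.0959, -0.1598, +0.0868, +0.0959]
  T[1,:] = [+0.3333, +0.0000, -0.0926, +0.1667, +0.6111, +0.1481]
  T[2,:] = [+0.0974, +0.1436, +0.0000, +0.1026, +0.1590, -0.0667]
  T[3,:] = [-0.2652, +0.1288, -0.1667, +0.0000, +0.2879, +0.3030]
  T[4,:] = [-0.4225, +0.3662, +0.5493, +0.1549, +0.0000, -0.0986]
  T[5,:] = [-0.2556, -0.0226, -0.0602, -0.0902, +0.1429, +0.0000]
|eigenvalues of T|: 0.6728, 0.5176, 0.3287, 0.3287, 0.2413, 0.1618.
ρ(T) = max|λ| = 0.6728; 0.6728 < 1, so it converges for any x₀.

yes, ρ = 0.6728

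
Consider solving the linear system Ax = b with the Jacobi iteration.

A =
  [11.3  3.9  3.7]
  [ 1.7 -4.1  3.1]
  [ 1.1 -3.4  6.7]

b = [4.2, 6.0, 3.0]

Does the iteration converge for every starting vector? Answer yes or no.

yes

Split A = D + L + U, D = diag(11.3, -4.1, 6.7).
Jacobi: T = -D⁻¹(L+U), T[2,0] = -(1.1)/(6.7) = -0.1642; T[2,2] = 0.
  T[0,:] = [+0.0000, -0.3451, -0.3274]
  T[1,:] = [+0.4146, +0.0000, +0.7561]
  T[2,:] = [-0.1642, +0.5075, +0.0000]
|λ(T)| sorted: 0.5823, 0.4912, 0.0911.
ρ(T) = max|λ| = 0.5823; 0.5823 < 1 ⇒ converges.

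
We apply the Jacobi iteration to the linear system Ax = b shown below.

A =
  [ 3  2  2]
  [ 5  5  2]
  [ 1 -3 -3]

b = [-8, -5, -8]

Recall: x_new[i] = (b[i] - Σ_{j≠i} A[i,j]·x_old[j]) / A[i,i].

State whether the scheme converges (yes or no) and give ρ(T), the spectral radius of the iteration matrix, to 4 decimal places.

Write A = D+L+U with D = diag(3, 5, -3).
T_J = -D⁻¹(L+U): T[0,2] = -(2)/(3) = -0.6667; T[0,0] = 0.
  T[0,:] = [+0.0000 -0.6667 -0.6667]
  T[1,:] = [-1.0000 +0.0000 -0.4000]
  T[2,:] = [+0.3333 -1.0000 +0.0000]
eigenvalue magnitudes: 1.1589, 0.7061, 0.7061.
ρ = 1.1589; 1.1589 > 1 ⇒ diverges.

no, ρ = 1.1589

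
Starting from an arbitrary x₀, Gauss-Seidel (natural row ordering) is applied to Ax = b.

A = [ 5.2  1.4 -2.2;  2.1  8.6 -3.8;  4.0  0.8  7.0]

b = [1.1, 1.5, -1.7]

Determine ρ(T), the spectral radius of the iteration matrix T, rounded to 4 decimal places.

0.3893

A = D + L + U where D = diag(5.2, 8.6, 7).
GS T = -(D+L)⁻¹U: row 0 first, T[0,2] = -(-2.2)/(5.2) = +0.4231; later rows by forward substitution.
  T[0,:] = [+0.0000 -0.2692 +0.4231]
  T[1,:] = [+0.0000 +0.0657 +0.3386]
  T[2,:] = [+0.0000 +0.1463 -0.2804]
eigenvalue magnitudes: 0.3893, 0.1746, 0.0000.
ρ(T) = max|λ| = 0.3893; 0.3893 < 1 ⇒ converges.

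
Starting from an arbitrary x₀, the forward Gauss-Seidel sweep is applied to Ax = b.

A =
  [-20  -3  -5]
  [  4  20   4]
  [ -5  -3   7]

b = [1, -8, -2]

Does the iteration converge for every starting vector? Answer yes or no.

yes

Split A = D + L + U, D = diag(-20, 20, 7).
GS T = -(D+L)⁻¹U: row 0 first, T[0,2] = -(-5)/(-20) = -0.2500; later rows by forward substitution.
  T[0,:] = [+0.0000, -0.1500, -0.2500]
  T[1,:] = [+0.0000, +0.0300, -0.1500]
  T[2,:] = [+0.0000, -0.0943, -0.2429]
moduli |λ_i(T)| = 0.2874, 0.0746, 0.0000.
ρ = 0.2874; 0.2874 < 1, so it converges for any x₀.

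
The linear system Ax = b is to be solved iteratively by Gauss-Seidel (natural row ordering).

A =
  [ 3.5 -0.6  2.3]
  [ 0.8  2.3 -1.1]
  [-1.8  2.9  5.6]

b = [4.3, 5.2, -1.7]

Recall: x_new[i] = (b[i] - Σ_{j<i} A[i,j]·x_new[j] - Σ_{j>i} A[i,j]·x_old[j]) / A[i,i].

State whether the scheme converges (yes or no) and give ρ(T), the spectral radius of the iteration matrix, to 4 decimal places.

Diagonal D = diag(3.5, 2.3, 5.6); L, U strict lower/upper.
T_GS = -(D+L)⁻¹U: row 0 first, T[0,1] = -(-0.6)/(3.5) = +0.1714; later rows by forward substitution.
  T[0,:] = [+0.0000 +0.1714 -0.6571]
  T[1,:] = [+0.0000 -0.0596 +0.7068]
  T[2,:] = [+0.0000 +0.0860 -0.5773]
|roots of det(T-λI)|: 0.6759, 0.0390, 0.0000.
ρ = 0.6759; 0.6759 < 1: convergent.

yes, ρ = 0.6759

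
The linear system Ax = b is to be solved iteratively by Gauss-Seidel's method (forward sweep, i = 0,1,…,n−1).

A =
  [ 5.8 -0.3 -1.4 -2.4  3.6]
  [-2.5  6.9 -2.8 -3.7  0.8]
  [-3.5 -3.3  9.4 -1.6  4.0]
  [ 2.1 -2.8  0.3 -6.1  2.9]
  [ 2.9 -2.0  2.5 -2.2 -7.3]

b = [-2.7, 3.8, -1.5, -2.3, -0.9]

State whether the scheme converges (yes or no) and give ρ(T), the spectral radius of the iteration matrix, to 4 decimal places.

yes, ρ = 0.5229

Let D = diag(5.8, 6.9, 9.4, -6.1, -7.3); L, U the strict triangles.
T_GS = -(D+L)⁻¹U: row 0 first, T[0,4] = -(3.6)/(5.8) = -0.6207; later rows by forward substitution.
  T[0,:] = [+0.0000, +0.0517, +0.2414, +0.4138, -0.6207]
  T[1,:] = [+0.0000, +0.0187, +0.4933, +0.6862, -0.3408]
  T[2,:] = [+0.0000, +0.0258, +0.2630, +0.5652, -0.7763]
  T[3,:] = [+0.0000, +0.0105, -0.1304, -0.1447, +0.3800]
  T[4,:] = [+0.0000, +0.0211, +0.0901, +0.2136, -0.5336]
moduli |λ_i(T)| = 0.5229, 0.1419, 0.0954, 0.0954, 0.0000.
spectral radius ρ = 0.5229; 0.5229 < 1 ⇒ converges.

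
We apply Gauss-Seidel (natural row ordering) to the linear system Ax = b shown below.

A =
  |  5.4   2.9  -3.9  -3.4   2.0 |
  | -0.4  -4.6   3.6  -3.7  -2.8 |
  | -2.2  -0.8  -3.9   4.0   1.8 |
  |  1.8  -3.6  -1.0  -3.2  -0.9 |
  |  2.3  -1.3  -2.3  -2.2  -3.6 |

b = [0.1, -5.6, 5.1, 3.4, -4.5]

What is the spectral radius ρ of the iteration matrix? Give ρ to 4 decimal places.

A = D + L + U where D = diag(5.4, -4.6, -3.9, -3.2, -3.6).
T_GS = -(D+L)⁻¹U: row 0 first, T[0,4] = -(2)/(5.4) = -0.3704; later rows by forward substitution.
  T[0,:] = [+0.0000  -0.5370  +0.7222  +0.6296  -0.3704]
  T[1,:] = [+0.0000  +0.0467  +0.7198  -0.8591  -0.5765]
  T[2,:] = [+0.0000  +0.2934  -0.5551  +0.8467  +0.7887]
  T[3,:] = [+0.0000  -0.4463  -0.2301  +1.0561  -0.0875]
  T[4,:] = [+0.0000  -0.2747  +0.6967  -0.4738  -0.4789]
|λ(T)| sorted: 1.5588, 1.1895, 0.2978, 0.1403, 0.0000.
spectral radius ρ = 1.5588; 1.5588 > 1: divergent.

1.5588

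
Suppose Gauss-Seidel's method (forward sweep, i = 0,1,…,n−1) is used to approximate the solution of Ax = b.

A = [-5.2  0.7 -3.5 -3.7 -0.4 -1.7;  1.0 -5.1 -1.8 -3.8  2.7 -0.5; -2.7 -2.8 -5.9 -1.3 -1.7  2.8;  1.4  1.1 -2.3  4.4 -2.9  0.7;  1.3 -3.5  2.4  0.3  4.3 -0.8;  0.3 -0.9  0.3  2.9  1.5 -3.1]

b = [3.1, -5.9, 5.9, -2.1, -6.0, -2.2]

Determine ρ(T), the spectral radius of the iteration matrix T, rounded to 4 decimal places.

Diagonal D = diag(-5.2, -5.1, -5.9, 4.4, 4.3, -3.1); L, U strict lower/upper.
GS T = -(D+L)⁻¹U: row 0 first, T[0,4] = -(-0.4)/(-5.2) = -0.0769; later rows by forward substitution.
  T[0,:] = [+0.0000, +0.1346, -0.6731, -0.7115, -0.0769, -0.3269]
  T[1,:] = [+0.0000, +0.0264, -0.4849, -0.8846, +0.5143, -0.1621]
  T[2,:] = [+0.0000, -0.0741, +0.5381, +0.5251, -0.4970, +0.7011]
  T[3,:] = [+0.0000, -0.0882, +0.6167, +0.7220, +0.2952, +0.3520]
  T[4,:] = [+0.0000, +0.0283, -0.5346, -0.8484, +0.6987, -0.2630]
  T[5,:] = [+0.0000, -0.0706, +0.4460, +0.5037, +0.4094, +0.2853]
|λ(T)| sorted: 1.6047, 0.7363, 0.0997, 0.0997, 0.0106, 0.0000.
ρ = 1.6047; 1.6047 > 1 ⇒ diverges.

1.6047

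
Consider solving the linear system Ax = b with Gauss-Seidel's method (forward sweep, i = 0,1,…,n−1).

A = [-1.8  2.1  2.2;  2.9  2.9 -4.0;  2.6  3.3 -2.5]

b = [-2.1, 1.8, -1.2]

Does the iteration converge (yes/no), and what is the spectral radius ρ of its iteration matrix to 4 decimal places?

no, ρ = 1.4589

Write A = D+L+U with D = diag(-1.8, 2.9, -2.5).
Gauss-Seidel: T = -(D+L)⁻¹U, row 0 first, T[0,1] = -(2.1)/(-1.8) = +1.1667; later rows by forward substitution.
  T[0,:] = [+0.0000, +1.1667, +1.2222]
  T[1,:] = [+0.0000, -1.1667, +0.1571]
  T[2,:] = [+0.0000, -0.3267, +1.4785]
eigenvalue magnitudes: 1.4589, 1.1471, 0.0000.
ρ(T) = max|λ| = 1.4589; 1.4589 > 1: divergent.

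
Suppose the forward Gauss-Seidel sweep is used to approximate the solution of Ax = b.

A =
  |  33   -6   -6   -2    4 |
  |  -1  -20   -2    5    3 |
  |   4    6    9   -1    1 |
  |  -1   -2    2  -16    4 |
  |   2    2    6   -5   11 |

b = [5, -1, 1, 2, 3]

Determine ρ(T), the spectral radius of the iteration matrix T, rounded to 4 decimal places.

Let D = diag(33, -20, 9, -16, 11); L, U the strict triangles.
Gauss-Seidel: T = -(D+L)⁻¹U, row 0 first, T[0,4] = -(4)/(33) = -0.1212; later rows by forward substitution.
  T[0,:] = [+0.0000  +0.1818  +0.1818  +0.0606  -0.1212]
  T[1,:] = [+0.0000  -0.0091  -0.1091  +0.2470  +0.1561]
  T[2,:] = [+0.0000  -0.0747  -0.0081  -0.0805  -0.1613]
  T[3,:] = [+0.0000  -0.0196  +0.0013  -0.0447  +0.2179]
  T[4,:] = [+0.0000  +0.0005  -0.0082  -0.0324  +0.1807]
|eigenvalues of T|: 0.1796, 0.0902, 0.0753, 0.0753, 0.0000.
ρ = 0.1796; 0.1796 < 1: convergent.

0.1796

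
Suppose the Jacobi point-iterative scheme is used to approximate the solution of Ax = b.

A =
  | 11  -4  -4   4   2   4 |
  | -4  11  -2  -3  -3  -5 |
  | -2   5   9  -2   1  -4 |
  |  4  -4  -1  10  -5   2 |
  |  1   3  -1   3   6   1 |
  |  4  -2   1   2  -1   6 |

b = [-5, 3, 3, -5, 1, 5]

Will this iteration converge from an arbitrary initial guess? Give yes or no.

no

Split A = D + L + U, D = diag(11, 11, 9, 10, 6, 6).
T_J = -D⁻¹(L+U): T[5,0] = -(4)/(6) = -0.6667; T[5,5] = 0.
  T[0,:] = [+0.0000 +0.3636 +0.3636 -0.3636 -0.1818 -0.3636]
  T[1,:] = [+0.3636 +0.0000 +0.1818 +0.2727 +0.2727 +0.4545]
  T[2,:] = [+0.2222 -0.5556 +0.0000 +0.2222 -0.1111 +0.4444]
  T[3,:] = [-0.4000 +0.4000 +0.1000 +0.0000 +0.5000 -0.2000]
  T[4,:] = [-0.1667 -0.5000 +0.1667 -0.5000 +0.0000 -0.1667]
  T[5,:] = [-0.6667 +0.3333 -0.1667 -0.3333 +0.1667 +0.0000]
|λ(T)| sorted: 1.1673, 0.6347, 0.6347, 0.4275, 0.4275, 0.2251.
ρ(T) = max|λ| = 1.1673; 1.1673 > 1, so it fails to converge.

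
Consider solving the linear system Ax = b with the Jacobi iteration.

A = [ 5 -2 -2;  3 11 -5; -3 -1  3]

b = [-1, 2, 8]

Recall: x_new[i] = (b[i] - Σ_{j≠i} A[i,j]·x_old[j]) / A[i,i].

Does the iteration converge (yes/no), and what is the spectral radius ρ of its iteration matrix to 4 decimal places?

Write A = D+L+U with D = diag(5, 11, 3).
Jacobi: T = -D⁻¹(L+U), T[2,0] = -(-3)/(3) = +1.0000; T[2,2] = 0.
  T[0,:] = [+0.0000, +0.4000, +0.4000]
  T[1,:] = [-0.2727, +0.0000, +0.4545]
  T[2,:] = [+1.0000, +0.3333, +0.0000]
eigenvalue magnitudes: 0.7913, 0.4287, 0.4287.
ρ = 0.7913; 0.7913 < 1, so it converges for any x₀.

yes, ρ = 0.7913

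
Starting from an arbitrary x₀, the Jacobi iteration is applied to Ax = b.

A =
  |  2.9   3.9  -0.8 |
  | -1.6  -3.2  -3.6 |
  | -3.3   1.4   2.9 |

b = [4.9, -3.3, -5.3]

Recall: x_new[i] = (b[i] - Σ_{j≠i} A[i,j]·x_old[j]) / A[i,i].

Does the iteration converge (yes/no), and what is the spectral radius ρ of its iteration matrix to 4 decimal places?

no, ρ = 1.6223

Split A = D + L + U, D = diag(2.9, -3.2, 2.9).
Jacobi T = -D⁻¹(L+U): T[1,0] = -(-1.6)/(-3.2) = -0.5000; T[1,1] = 0.
  T[0,:] = [+0.0000, -1.3448, +0.2759]
  T[1,:] = [-0.5000, +0.0000, -1.1250]
  T[2,:] = [+1.1379, -0.4828, +0.0000]
eigenvalue magnitudes: 1.6223, 1.0499, 1.0499.
ρ(T) = max|λ| = 1.6223; 1.6223 > 1 ⇒ diverges.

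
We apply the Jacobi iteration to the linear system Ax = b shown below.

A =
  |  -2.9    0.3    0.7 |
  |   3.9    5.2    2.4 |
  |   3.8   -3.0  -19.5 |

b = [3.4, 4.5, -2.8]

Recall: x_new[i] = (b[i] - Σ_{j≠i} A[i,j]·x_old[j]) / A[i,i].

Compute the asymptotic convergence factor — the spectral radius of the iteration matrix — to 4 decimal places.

Write A = D+L+U with D = diag(-2.9, 5.2, -19.5).
T_J = -D⁻¹(L+U): T[0,1] = -(0.3)/(-2.9) = +0.1034; T[0,0] = 0.
  T[0,:] = [+0.0000 +0.1034 +0.2414]
  T[1,:] = [-0.7500 +0.0000 -0.4615]
  T[2,:] = [+0.1949 -0.1538 +0.0000]
|roots of det(T-λI)|: 0.3151, 0.2426, 0.2426.
ρ(T) = max|λ| = 0.3151; 0.3151 < 1 ⇒ converges.

0.3151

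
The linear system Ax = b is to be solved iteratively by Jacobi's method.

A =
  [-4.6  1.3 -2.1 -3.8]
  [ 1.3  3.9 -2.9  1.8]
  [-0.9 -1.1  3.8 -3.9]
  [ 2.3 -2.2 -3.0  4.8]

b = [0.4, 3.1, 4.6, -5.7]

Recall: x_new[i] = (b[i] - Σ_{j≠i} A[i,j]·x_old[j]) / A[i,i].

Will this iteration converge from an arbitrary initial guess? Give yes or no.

no

Write A = D+L+U with D = diag(-4.6, 3.9, 3.8, 4.8).
Jacobi T = -D⁻¹(L+U): T[0,2] = -(-2.1)/(-4.6) = -0.4565; T[0,0] = 0.
  T[0,:] = [+0.0000, +0.2826, -0.4565, -0.8261]
  T[1,:] = [-0.3333, +0.0000, +0.7436, -0.4615]
  T[2,:] = [+0.2368, +0.2895, +0.0000, +1.0263]
  T[3,:] = [-0.4792, +0.4583, +0.6250, +0.0000]
|eigenvalues of T|: 1.1395, 0.8365, 0.8365, 0.1816.
ρ(T) = max|λ| = 1.1395; 1.1395 > 1 ⇒ diverges.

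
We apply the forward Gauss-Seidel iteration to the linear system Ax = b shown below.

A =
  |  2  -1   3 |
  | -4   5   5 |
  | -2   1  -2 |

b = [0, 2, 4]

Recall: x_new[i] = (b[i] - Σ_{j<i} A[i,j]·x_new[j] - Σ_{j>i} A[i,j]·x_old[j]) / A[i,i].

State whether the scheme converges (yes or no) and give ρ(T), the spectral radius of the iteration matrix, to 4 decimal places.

no, ρ = 1.2124

Diagonal D = diag(2, 5, -2); L, U strict lower/upper.
T_GS = -(D+L)⁻¹U: row 0 first, T[0,1] = -(-1)/(2) = +0.5000; later rows by forward substitution.
  T[0,:] = [+0.0000 +0.5000 -1.5000]
  T[1,:] = [+0.0000 +0.4000 -2.2000]
  T[2,:] = [+0.0000 -0.3000 +0.4000]
|roots of det(T-λI)|: 1.2124, 0.4124, 0.0000.
spectral radius ρ = 1.2124; 1.2124 > 1: divergent.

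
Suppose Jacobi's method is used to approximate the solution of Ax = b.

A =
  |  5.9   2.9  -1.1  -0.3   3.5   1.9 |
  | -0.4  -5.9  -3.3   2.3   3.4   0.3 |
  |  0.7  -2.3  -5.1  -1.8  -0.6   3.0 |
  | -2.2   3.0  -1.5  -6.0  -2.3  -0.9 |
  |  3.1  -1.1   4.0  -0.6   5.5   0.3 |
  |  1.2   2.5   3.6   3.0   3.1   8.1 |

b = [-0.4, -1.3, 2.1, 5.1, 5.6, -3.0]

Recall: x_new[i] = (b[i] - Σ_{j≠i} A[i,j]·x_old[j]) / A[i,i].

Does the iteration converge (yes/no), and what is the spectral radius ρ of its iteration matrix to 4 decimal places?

no, ρ = 1.3010

Split A = D + L + U, D = diag(5.9, -5.9, -5.1, -6, 5.5, 8.1).
Jacobi: T = -D⁻¹(L+U), T[4,1] = -(-1.1)/(5.5) = +0.2000; T[4,4] = 0.
  T[0,:] = [+0.0000  -0.4915  +0.1864  +0.0508  -0.5932  -0.3220]
  T[1,:] = [-0.0678  +0.0000  -0.5593  +0.3898  +0.5763  +0.0508]
  T[2,:] = [+0.1373  -0.4510  +0.0000  -0.3529  -0.1176  +0.5882]
  T[3,:] = [-0.3667  +0.5000  -0.2500  +0.0000  -0.3833  -0.1500]
  T[4,:] = [-0.5636  +0.2000  -0.7273  +0.1091  +0.0000  -0.0545]
  T[5,:] = [-0.1481  -0.3086  -0.4444  -0.3704  -0.3827  +0.0000]
moduli |λ_i(T)| = 1.3010, 0.7679, 0.7679, 0.4102, 0.4102, 0.1908.
ρ = 1.3010; 1.3010 > 1: divergent.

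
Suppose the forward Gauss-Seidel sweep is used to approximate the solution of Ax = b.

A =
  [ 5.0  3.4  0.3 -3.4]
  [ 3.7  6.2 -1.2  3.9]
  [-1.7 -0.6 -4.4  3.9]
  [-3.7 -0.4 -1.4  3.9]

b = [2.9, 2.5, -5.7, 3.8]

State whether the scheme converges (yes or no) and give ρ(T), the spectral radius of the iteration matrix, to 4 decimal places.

no, ρ = 1.3342

A = D + L + U where D = diag(5, 6.2, -4.4, 3.9).
GS T = -(D+L)⁻¹U: row 0 first, T[0,1] = -(3.4)/(5) = -0.6800; later rows by forward substitution.
  T[0,:] = [+0.0000 -0.6800 -0.0600 +0.6800]
  T[1,:] = [+0.0000 +0.4058 +0.2294 -1.0348]
  T[2,:] = [+0.0000 +0.2074 -0.0081 +0.7648]
  T[3,:] = [+0.0000 -0.5291 -0.0363 +0.8135]
eigenvalue magnitudes: 1.3342, 0.3560, 0.2330, 0.0000.
spectral radius ρ = 1.3342; 1.3342 > 1 ⇒ diverges.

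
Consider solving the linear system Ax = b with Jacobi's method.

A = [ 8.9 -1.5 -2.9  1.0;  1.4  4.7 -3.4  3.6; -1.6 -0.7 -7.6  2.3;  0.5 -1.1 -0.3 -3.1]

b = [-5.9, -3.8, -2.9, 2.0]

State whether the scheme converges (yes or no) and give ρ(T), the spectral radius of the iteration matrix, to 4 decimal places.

yes, ρ = 0.5757

Write A = D+L+U with D = diag(8.9, 4.7, -7.6, -3.1).
T_J = -D⁻¹(L+U): T[0,1] = -(-1.5)/(8.9) = +0.1685; T[0,0] = 0.
  T[0,:] = [+0.0000  +0.1685  +0.3258  -0.1124]
  T[1,:] = [-0.2979  +0.0000  +0.7234  -0.7660]
  T[2,:] = [-0.2105  -0.0921  +0.0000  +0.3026]
  T[3,:] = [+0.1613  -0.3548  -0.0968  +0.0000]
|λ(T)| sorted: 0.5757, 0.4621, 0.4621, 0.2249.
ρ(T) = max|λ| = 0.5757; 0.5757 < 1: convergent.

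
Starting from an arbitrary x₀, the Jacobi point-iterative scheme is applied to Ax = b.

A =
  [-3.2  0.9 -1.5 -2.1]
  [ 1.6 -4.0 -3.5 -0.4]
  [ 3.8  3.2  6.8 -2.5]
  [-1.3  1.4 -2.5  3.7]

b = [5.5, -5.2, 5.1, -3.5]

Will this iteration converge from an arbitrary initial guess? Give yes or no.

Diagonal D = diag(-3.2, -4, 6.8, 3.7); L, U strict lower/upper.
T_J = -D⁻¹(L+U): T[2,3] = -(-2.5)/(6.8) = +0.3676; T[2,2] = 0.
  T[0,:] = [+0.0000, +0.2812, -0.4688, -0.6562]
  T[1,:] = [+0.4000, +0.0000, -0.8750, -0.1000]
  T[2,:] = [-0.5588, -0.4706, +0.0000, +0.3676]
  T[3,:] = [+0.3514, -0.3784, +0.6757, +0.0000]
moduli |λ_i(T)| = 1.2406, 0.6645, 0.5607, 0.5607.
ρ(T) = max|λ| = 1.2406; 1.2406 > 1: divergent.

no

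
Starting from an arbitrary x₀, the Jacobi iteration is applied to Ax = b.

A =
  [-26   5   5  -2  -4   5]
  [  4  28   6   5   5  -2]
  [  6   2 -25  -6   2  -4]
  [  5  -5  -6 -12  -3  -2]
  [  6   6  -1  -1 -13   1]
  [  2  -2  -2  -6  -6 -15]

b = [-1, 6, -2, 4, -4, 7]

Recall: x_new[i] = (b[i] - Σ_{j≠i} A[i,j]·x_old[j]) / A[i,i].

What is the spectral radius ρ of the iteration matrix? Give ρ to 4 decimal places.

0.7199

A = D + L + U where D = diag(-26, 28, -25, -12, -13, -15).
T_J = -D⁻¹(L+U): T[3,0] = -(5)/(-12) = +0.4167; T[3,3] = 0.
  T[0,:] = [+0.0000  +0.1923  +0.1923  -0.0769  -0.1538  +0.1923]
  T[1,:] = [-0.1429  +0.0000  -0.2143  -0.1786  -0.1786  +0.0714]
  T[2,:] = [+0.2400  +0.0800  +0.0000  -0.2400  +0.0800  -0.1600]
  T[3,:] = [+0.4167  -0.4167  -0.5000  +0.0000  -0.2500  -0.1667]
  T[4,:] = [+0.4615  +0.4615  -0.0769  -0.0769  +0.0000  +0.0769]
  T[5,:] = [+0.1333  -0.1333  -0.1333  -0.4000  -0.4000  +0.0000]
eigenvalue magnitudes: 0.7199, 0.4965, 0.4965, 0.3138, 0.3138, 0.0185.
ρ = 0.7199; 0.7199 < 1, so it converges for any x₀.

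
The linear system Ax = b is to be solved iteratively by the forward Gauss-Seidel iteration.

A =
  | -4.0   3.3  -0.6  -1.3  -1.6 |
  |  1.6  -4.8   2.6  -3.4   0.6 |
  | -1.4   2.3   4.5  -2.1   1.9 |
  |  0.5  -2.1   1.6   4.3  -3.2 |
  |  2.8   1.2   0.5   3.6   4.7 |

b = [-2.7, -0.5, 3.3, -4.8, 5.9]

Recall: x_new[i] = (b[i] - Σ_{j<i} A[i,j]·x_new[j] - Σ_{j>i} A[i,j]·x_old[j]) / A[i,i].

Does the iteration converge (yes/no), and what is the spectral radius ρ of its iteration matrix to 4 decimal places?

Split A = D + L + U, D = diag(-4, -4.8, 4.5, 4.3, 4.7).
GS T = -(D+L)⁻¹U: row 0 first, T[0,3] = -(-1.3)/(-4) = -0.3250; later rows by forward substitution.
  T[0,:] = [+0.0000  +0.8250  -0.1500  -0.3250  -0.4000]
  T[1,:] = [+0.0000  +0.2750  +0.4917  -0.8167  -0.0083]
  T[2,:] = [+0.0000  +0.1161  -0.2980  +0.7830  -0.5424]
  T[3,:] = [+0.0000  -0.0048  +0.3684  -0.6524  +0.9885]
  T[4,:] = [+0.0000  -0.5704  -0.2867  +0.8185  -0.4590]
|eigenvalues of T|: 1.5984, 0.7932, 0.4808, 0.1517, 0.0000.
ρ(T) = max|λ| = 1.5984; 1.5984 > 1 ⇒ diverges.

no, ρ = 1.5984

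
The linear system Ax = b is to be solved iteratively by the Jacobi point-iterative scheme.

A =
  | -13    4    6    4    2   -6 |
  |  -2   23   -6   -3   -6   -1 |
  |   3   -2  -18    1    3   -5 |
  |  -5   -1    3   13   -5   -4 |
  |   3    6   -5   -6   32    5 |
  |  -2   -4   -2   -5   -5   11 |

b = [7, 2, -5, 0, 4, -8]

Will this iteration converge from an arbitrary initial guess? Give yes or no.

yes

Split A = D + L + U, D = diag(-13, 23, -18, 13, 32, 11).
Jacobi T = -D⁻¹(L+U): T[4,5] = -(5)/(32) = -0.1562; T[4,4] = 0.
  T[0,:] = [+0.0000  +0.3077  +0.4615  +0.3077  +0.1538  -0.4615]
  T[1,:] = [+0.0870  +0.0000  +0.2609  +0.1304  +0.2609  +0.0435]
  T[2,:] = [+0.1667  -0.1111  +0.0000  +0.0556  +0.1667  -0.2778]
  T[3,:] = [+0.3846  +0.0769  -0.2308  +0.0000  +0.3846  +0.3077]
  T[4,:] = [-0.0938  -0.1875  +0.1562  +0.1875  +0.0000  -0.1562]
  T[5,:] = [+0.1818  +0.3636  +0.1818  +0.4545  +0.4545  +0.0000]
|λ(T)| sorted: 0.5868, 0.4964, 0.4964, 0.1799, 0.1315, 0.1315.
ρ = 0.5868; 0.5868 < 1 ⇒ converges.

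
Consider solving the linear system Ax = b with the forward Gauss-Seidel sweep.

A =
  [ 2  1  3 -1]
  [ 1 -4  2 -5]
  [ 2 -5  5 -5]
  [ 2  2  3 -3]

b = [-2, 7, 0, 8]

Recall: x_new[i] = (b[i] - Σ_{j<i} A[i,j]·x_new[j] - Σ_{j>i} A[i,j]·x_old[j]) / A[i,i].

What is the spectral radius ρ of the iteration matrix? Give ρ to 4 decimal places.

1.1399

Diagonal D = diag(2, -4, 5, -3); L, U strict lower/upper.
GS T = -(D+L)⁻¹U: row 0 first, T[0,3] = -(-1)/(2) = +0.5000; later rows by forward substitution.
  T[0,:] = [+0.0000, -0.5000, -1.5000, +0.5000]
  T[1,:] = [+0.0000, -0.1250, +0.1250, -1.1250]
  T[2,:] = [+0.0000, +0.0750, +0.7250, -0.3250]
  T[3,:] = [+0.0000, -0.3417, -0.1917, -0.7417]
|roots of det(T-λI)|: 1.1399, 0.8199, 0.1783, 0.0000.
ρ(T) = max|λ| = 1.1399; 1.1399 > 1: divergent.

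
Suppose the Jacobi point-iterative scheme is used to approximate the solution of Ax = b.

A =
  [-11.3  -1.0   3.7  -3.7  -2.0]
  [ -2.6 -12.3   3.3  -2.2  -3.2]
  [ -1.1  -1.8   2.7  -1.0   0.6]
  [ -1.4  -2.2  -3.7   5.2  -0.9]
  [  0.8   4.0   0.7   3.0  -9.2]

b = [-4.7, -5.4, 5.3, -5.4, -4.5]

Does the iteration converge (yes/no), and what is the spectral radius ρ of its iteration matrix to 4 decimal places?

yes, ρ = 0.8243

Diagonal D = diag(-11.3, -12.3, 2.7, 5.2, -9.2); L, U strict lower/upper.
T_J = -D⁻¹(L+U): T[1,2] = -(3.3)/(-12.3) = +0.2683; T[1,1] = 0.
  T[0,:] = [+0.0000 -0.0885 +0.3274 -0.3274 -0.1770]
  T[1,:] = [-0.2114 +0.0000 +0.2683 -0.1789 -0.2602]
  T[2,:] = [+0.4074 +0.6667 +0.0000 +0.3704 -0.2222]
  T[3,:] = [+0.2692 +0.4231 +0.7115 +0.0000 +0.1731]
  T[4,:] = [+0.0870 +0.4348 +0.0761 +0.3261 +0.0000]
eigenvalue magnitudes: 0.8243, 0.5772, 0.5772, 0.0148, 0.0148.
ρ = 0.8243; 0.8243 < 1: convergent.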